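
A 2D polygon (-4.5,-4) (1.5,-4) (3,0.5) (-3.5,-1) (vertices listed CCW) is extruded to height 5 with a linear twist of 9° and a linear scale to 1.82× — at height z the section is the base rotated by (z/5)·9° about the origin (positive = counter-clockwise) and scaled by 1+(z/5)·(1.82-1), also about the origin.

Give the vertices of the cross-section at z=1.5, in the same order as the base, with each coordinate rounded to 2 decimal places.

Cross-section at z=1.5: (-5.37,-5.24) (2.10,-4.89) (3.70,0.80) (-4.30,-1.45)

t = z/height = 1.5/5 = 0.3
s = 1 + (scale-1)·z/height = 1 + (1.82-1)·1.5/5 = 1.246000
θ = twist·z/height = 9°·1.5/5 = 2.7000° = 0.047124 rad
cos θ = 0.998890, sin θ = 0.047106 (intermediates below are computed at full precision and shown rounded to 5 d.p.)
v1: (-4.5,-4) → rotate → (-4.30658,-4.20754) → ×s → (-5.36600,-5.24259) → (-5.37,-5.24)
v2: (1.5,-4) → rotate → (1.68676,-3.92490) → ×s → (2.10170,-4.89043) → (2.10,-4.89)
v3: (3,0.5) → rotate → (2.97312,0.64076) → ×s → (3.70450,0.79839) → (3.70,0.80)
v4: (-3.5,-1) → rotate → (-3.44901,-1.16376) → ×s → (-4.29746,-1.45005) → (-4.30,-1.45)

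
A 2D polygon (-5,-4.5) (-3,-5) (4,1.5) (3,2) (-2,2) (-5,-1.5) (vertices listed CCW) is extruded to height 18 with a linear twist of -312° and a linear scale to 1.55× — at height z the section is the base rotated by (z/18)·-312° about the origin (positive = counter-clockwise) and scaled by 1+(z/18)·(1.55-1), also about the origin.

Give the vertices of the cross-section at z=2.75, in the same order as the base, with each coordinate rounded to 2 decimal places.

Cross-section at z=2.75: (-7.26,0.72) (-6.20,-1.25) (4.12,-2.11) (3.79,-0.94) (0.14,3.06) (-4.85,2.91)

t = z/height = 2.75/18 = 0.152778
s = 1 + (scale-1)·z/height = 1 + (1.55-1)·2.75/18 = 1.084028
θ = twist·z/height = -312°·2.75/18 = -47.6667° = -0.831940 rad
cos θ = 0.673443, sin θ = -0.739239 (intermediates below are computed at full precision and shown rounded to 5 d.p.)
v1: (-5,-4.5) → rotate → (-6.69379,0.66570) → ×s → (-7.25626,0.72164) → (-7.26,0.72)
v2: (-3,-5) → rotate → (-5.71653,-1.14950) → ×s → (-6.19687,-1.24608) → (-6.20,-1.25)
v3: (4,1.5) → rotate → (3.80263,-1.94679) → ×s → (4.12216,-2.11038) → (4.12,-2.11)
v4: (3,2) → rotate → (3.49881,-0.87083) → ×s → (3.79280,-0.94401) → (3.79,-0.94)
v5: (-2,2) → rotate → (0.13159,2.82536) → ×s → (0.14265,3.06277) → (0.14,3.06)
v6: (-5,-1.5) → rotate → (-4.47607,2.68603) → ×s → (-4.85219,2.91173) → (-4.85,2.91)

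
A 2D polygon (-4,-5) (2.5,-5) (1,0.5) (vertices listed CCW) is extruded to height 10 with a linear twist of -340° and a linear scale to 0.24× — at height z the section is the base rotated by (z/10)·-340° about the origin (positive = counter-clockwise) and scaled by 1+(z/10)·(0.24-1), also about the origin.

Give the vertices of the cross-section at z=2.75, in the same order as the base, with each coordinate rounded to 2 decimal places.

t = z/height = 2.75/10 = 0.275
s = 1 + (scale-1)·z/height = 1 + (0.24-1)·2.75/10 = 0.791000
θ = twist·z/height = -340°·2.75/10 = -93.5000° = -1.631883 rad
cos θ = -0.061049, sin θ = -0.998135 (intermediates below are computed at full precision and shown rounded to 5 d.p.)
v1: (-4,-5) → rotate → (-4.74648,4.29778) → ×s → (-3.75447,3.39955) → (-3.75,3.40)
v2: (2.5,-5) → rotate → (-5.14330,-2.19009) → ×s → (-4.06835,-1.73236) → (-4.07,-1.73)
v3: (1,0.5) → rotate → (0.43802,-1.02866) → ×s → (0.34647,-0.81367) → (0.35,-0.81)

Cross-section at z=2.75: (-3.75,3.40) (-4.07,-1.73) (0.35,-0.81)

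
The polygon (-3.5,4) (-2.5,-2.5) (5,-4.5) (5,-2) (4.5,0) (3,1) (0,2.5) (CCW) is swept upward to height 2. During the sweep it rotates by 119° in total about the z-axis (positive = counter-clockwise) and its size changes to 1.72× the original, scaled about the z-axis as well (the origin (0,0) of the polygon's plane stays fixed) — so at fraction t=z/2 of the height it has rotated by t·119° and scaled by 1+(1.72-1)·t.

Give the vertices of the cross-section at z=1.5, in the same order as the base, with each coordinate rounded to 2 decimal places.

t = z/height = 1.5/2 = 0.75
s = 1 + (scale-1)·z/height = 1 + (1.72-1)·1.5/2 = 1.540000
θ = twist·z/height = 119°·1.5/2 = 89.2500° = 1.557706 rad
cos θ = 0.013090, sin θ = 0.999914 (intermediates below are computed at full precision and shown rounded to 5 d.p.)
v1: (-3.5,4) → rotate → (-4.04547,-3.44734) → ×s → (-6.23003,-5.30891) → (-6.23,-5.31)
v2: (-2.5,-2.5) → rotate → (2.46706,-2.53251) → ×s → (3.79928,-3.90007) → (3.80,-3.90)
v3: (5,-4.5) → rotate → (4.56506,4.94067) → ×s → (7.03020,7.60863) → (7.03,7.61)
v4: (5,-2) → rotate → (2.06528,4.97339) → ×s → (3.18053,7.65902) → (3.18,7.66)
v5: (4.5,0) → rotate → (0.05890,4.49961) → ×s → (0.09071,6.92941) → (0.09,6.93)
v6: (3,1) → rotate → (-0.96065,3.01283) → ×s → (-1.47939,4.63976) → (-1.48,4.64)
v7: (0,2.5) → rotate → (-2.49979,0.03272) → ×s → (-3.84967,0.05039) → (-3.85,0.05)

Cross-section at z=1.5: (-6.23,-5.31) (3.80,-3.90) (7.03,7.61) (3.18,7.66) (0.09,6.93) (-1.48,4.64) (-3.85,0.05)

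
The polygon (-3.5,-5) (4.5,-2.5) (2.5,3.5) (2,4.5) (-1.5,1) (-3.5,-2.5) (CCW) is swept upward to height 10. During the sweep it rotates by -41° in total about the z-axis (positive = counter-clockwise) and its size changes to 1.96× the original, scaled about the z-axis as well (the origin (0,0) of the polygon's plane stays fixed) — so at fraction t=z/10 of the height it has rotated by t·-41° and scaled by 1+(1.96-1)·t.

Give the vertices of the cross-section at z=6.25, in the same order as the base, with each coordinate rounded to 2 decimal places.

Cross-section at z=6.25: (-8.51,-4.79) (4.76,-6.72) (6.03,3.32) (6.00,5.11) (-1.47,2.48) (-6.78,-1.18)

t = z/height = 6.25/10 = 0.625
s = 1 + (scale-1)·z/height = 1 + (1.96-1)·6.25/10 = 1.600000
θ = twist·z/height = -41°·6.25/10 = -25.6250° = -0.447241 rad
cos θ = 0.901644, sin θ = -0.432479 (intermediates below are computed at full precision and shown rounded to 5 d.p.)
v1: (-3.5,-5) → rotate → (-5.31815,-2.99454) → ×s → (-8.50904,-4.79127) → (-8.51,-4.79)
v2: (4.5,-2.5) → rotate → (2.97620,-4.20027) → ×s → (4.76192,-6.72043) → (4.76,-6.72)
v3: (2.5,3.5) → rotate → (3.76779,2.07456) → ×s → (6.02846,3.31929) → (6.03,3.32)
v4: (2,4.5) → rotate → (3.74944,3.19244) → ×s → (5.99911,5.10790) → (6.00,5.11)
v5: (-1.5,1) → rotate → (-0.91999,1.55036) → ×s → (-1.47198,2.48058) → (-1.47,2.48)
v6: (-3.5,-2.5) → rotate → (-4.23695,-0.74043) → ×s → (-6.77912,-1.18469) → (-6.78,-1.18)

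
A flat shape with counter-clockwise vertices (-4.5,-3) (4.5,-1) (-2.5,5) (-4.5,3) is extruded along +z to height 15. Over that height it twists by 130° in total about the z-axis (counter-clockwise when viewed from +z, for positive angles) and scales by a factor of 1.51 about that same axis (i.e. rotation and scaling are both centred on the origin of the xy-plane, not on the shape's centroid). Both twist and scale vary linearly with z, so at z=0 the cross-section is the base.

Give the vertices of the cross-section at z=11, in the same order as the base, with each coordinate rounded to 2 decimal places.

Cross-section at z=11: (4.68,-5.77) (0.79,6.28) (-6.52,-4.06) (-3.53,-6.54)

t = z/height = 11/15 = 0.733333
s = 1 + (scale-1)·z/height = 1 + (1.51-1)·11/15 = 1.374000
θ = twist·z/height = 130°·11/15 = 95.3333° = 1.663881 rad
cos θ = -0.092950, sin θ = 0.995671 (intermediates below are computed at full precision and shown rounded to 5 d.p.)
v1: (-4.5,-3) → rotate → (3.40529,-4.20167) → ×s → (4.67886,-5.77309) → (4.68,-5.77)
v2: (4.5,-1) → rotate → (0.57740,4.57347) → ×s → (0.79334,6.28395) → (0.79,6.28)
v3: (-2.5,5) → rotate → (-4.74598,-2.95393) → ×s → (-6.52098,-4.05869) → (-6.52,-4.06)
v4: (-4.5,3) → rotate → (-2.56874,-4.75937) → ×s → (-3.52945,-6.53937) → (-3.53,-6.54)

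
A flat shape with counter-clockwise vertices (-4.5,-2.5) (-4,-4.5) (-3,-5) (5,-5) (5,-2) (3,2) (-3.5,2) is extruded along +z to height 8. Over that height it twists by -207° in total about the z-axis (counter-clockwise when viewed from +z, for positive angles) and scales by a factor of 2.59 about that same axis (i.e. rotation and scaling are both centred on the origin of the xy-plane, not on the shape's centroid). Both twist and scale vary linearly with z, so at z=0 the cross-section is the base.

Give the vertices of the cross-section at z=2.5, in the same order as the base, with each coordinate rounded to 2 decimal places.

t = z/height = 2.5/8 = 0.3125
s = 1 + (scale-1)·z/height = 1 + (2.59-1)·2.5/8 = 1.496875
θ = twist·z/height = -207°·2.5/8 = -64.6875° = -1.129010 rad
cos θ = 0.427555, sin θ = -0.903989 (intermediates below are computed at full precision and shown rounded to 5 d.p.)
v1: (-4.5,-2.5) → rotate → (-4.18397,2.99906) → ×s → (-6.26288,4.48922) → (-6.26,4.49)
v2: (-4,-4.5) → rotate → (-5.77817,1.69196) → ×s → (-8.64920,2.53265) → (-8.65,2.53)
v3: (-3,-5) → rotate → (-5.80261,0.57419) → ×s → (-8.68578,0.85949) → (-8.69,0.86)
v4: (5,-5) → rotate → (-2.38217,-6.65772) → ×s → (-3.56581,-9.96578) → (-3.57,-9.97)
v5: (5,-2) → rotate → (0.32980,-5.37506) → ×s → (0.49366,-8.04579) → (0.49,-8.05)
v6: (3,2) → rotate → (3.09064,-1.85686) → ×s → (4.62631,-2.77948) → (4.63,-2.78)
v7: (-3.5,2) → rotate → (0.31154,4.01907) → ×s → (0.46633,6.01605) → (0.47,6.02)

Cross-section at z=2.5: (-6.26,4.49) (-8.65,2.53) (-8.69,0.86) (-3.57,-9.97) (0.49,-8.05) (4.63,-2.78) (0.47,6.02)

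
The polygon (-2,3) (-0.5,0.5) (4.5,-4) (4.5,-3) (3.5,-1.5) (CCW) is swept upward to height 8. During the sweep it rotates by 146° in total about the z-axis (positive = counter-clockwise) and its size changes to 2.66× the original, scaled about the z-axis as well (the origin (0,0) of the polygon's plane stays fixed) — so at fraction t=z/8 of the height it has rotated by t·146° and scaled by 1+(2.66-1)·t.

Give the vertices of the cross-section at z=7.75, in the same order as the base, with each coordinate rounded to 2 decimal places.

Cross-section at z=7.75: (-0.80,-9.37) (0.21,-1.83) (-2.67,15.47) (-4.30,13.43) (-4.70,8.75)

t = z/height = 7.75/8 = 0.96875
s = 1 + (scale-1)·z/height = 1 + (2.66-1)·7.75/8 = 2.608125
θ = twist·z/height = 146°·7.75/8 = 141.4375° = 2.468550 rad
cos θ = -0.781929, sin θ = 0.623368 (intermediates below are computed at full precision and shown rounded to 5 d.p.)
v1: (-2,3) → rotate → (-0.30625,-3.59252) → ×s → (-0.79873,-9.36975) → (-0.80,-9.37)
v2: (-0.5,0.5) → rotate → (0.07928,-0.70265) → ×s → (0.20677,-1.83259) → (0.21,-1.83)
v3: (4.5,-4) → rotate → (-1.02521,5.93287) → ×s → (-2.67387,15.47367) → (-2.67,15.47)
v4: (4.5,-3) → rotate → (-1.64857,5.15094) → ×s → (-4.29969,13.43430) → (-4.30,13.43)
v5: (3.5,-1.5) → rotate → (-1.80170,3.35468) → ×s → (-4.69905,8.74943) → (-4.70,8.75)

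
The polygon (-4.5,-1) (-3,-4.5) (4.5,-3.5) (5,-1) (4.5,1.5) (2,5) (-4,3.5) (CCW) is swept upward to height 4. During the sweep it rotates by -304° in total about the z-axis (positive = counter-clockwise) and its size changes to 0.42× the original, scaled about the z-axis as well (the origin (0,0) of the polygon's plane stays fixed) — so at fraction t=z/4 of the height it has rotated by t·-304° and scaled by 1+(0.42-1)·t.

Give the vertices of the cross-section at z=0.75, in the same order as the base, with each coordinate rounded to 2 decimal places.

Cross-section at z=0.75: (-2.93,2.88) (-4.82,0.06) (-0.43,-5.06) (1.68,-4.22) (3.31,-2.64) (4.71,0.93) (0.67,4.69)

t = z/height = 0.75/4 = 0.1875
s = 1 + (scale-1)·z/height = 1 + (0.42-1)·0.75/4 = 0.891250
θ = twist·z/height = -304°·0.75/4 = -57.0000° = -0.994838 rad
cos θ = 0.544639, sin θ = -0.838671 (intermediates below are computed at full precision and shown rounded to 5 d.p.)
v1: (-4.5,-1) → rotate → (-3.28955,3.22938) → ×s → (-2.93181,2.87818) → (-2.93,2.88)
v2: (-3,-4.5) → rotate → (-5.40793,0.06514) → ×s → (-4.81982,0.05805) → (-4.82,0.06)
v3: (4.5,-3.5) → rotate → (-0.48447,-5.68025) → ×s → (-0.43179,-5.06253) → (-0.43,-5.06)
v4: (5,-1) → rotate → (1.88452,-4.73799) → ×s → (1.67958,-4.22274) → (1.68,-4.22)
v5: (4.5,1.5) → rotate → (3.70888,-2.95706) → ×s → (3.30554,-2.63548) → (3.31,-2.64)
v6: (2,5) → rotate → (5.28263,1.04585) → ×s → (4.70814,0.93212) → (4.71,0.93)
v7: (-4,3.5) → rotate → (0.75679,5.26092) → ×s → (0.67449,4.68879) → (0.67,4.69)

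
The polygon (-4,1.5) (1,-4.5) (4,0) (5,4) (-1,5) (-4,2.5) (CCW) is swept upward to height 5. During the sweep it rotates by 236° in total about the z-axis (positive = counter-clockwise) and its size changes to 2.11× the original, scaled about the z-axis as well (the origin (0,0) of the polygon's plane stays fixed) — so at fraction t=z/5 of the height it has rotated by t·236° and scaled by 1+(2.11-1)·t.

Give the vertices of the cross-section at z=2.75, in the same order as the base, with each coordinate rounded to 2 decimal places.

t = z/height = 2.75/5 = 0.55
s = 1 + (scale-1)·z/height = 1 + (2.11-1)·2.75/5 = 1.610500
θ = twist·z/height = 236°·2.75/5 = 129.8000° = 2.265437 rad
cos θ = -0.640110, sin θ = 0.768284 (intermediates below are computed at full precision and shown rounded to 5 d.p.)
v1: (-4,1.5) → rotate → (1.40801,-4.03330) → ×s → (2.26761,-6.49563) → (2.27,-6.50)
v2: (1,-4.5) → rotate → (2.81717,3.64878) → ×s → (4.53705,5.87636) → (4.54,5.88)
v3: (4,0) → rotate → (-2.56044,3.07313) → ×s → (-4.12359,4.94928) → (-4.12,4.95)
v4: (5,4) → rotate → (-6.27368,1.28098) → ×s → (-10.10377,2.06302) → (-10.10,2.06)
v5: (-1,5) → rotate → (-3.20131,-3.96883) → ×s → (-5.15571,-6.39180) → (-5.16,-6.39)
v6: (-4,2.5) → rotate → (0.63973,-4.67341) → ×s → (1.03029,-7.52652) → (1.03,-7.53)

Cross-section at z=2.75: (2.27,-6.50) (4.54,5.88) (-4.12,4.95) (-10.10,2.06) (-5.16,-6.39) (1.03,-7.53)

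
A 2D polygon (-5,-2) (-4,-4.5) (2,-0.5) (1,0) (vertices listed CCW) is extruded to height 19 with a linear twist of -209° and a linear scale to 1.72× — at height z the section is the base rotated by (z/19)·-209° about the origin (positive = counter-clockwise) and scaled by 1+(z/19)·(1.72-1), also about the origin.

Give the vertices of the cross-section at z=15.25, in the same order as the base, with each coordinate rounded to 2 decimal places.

t = z/height = 15.25/19 = 0.802632
s = 1 + (scale-1)·z/height = 1 + (1.72-1)·15.25/19 = 1.577895
θ = twist·z/height = -209°·15.25/19 = -167.7500° = -2.927790 rad
cos θ = -0.977231, sin θ = -0.212178 (intermediates below are computed at full precision and shown rounded to 5 d.p.)
v1: (-5,-2) → rotate → (4.46180,3.01535) → ×s → (7.04025,4.75791) → (7.04,4.76)
v2: (-4,-4.5) → rotate → (2.95412,5.24625) → ×s → (4.66130,8.27803) → (4.66,8.28)
v3: (2,-0.5) → rotate → (-2.06055,0.06426) → ×s → (-3.25133,0.10140) → (-3.25,0.10)
v4: (1,0) → rotate → (-0.97723,-0.21218) → ×s → (-1.54197,-0.33479) → (-1.54,-0.33)

Cross-section at z=15.25: (7.04,4.76) (4.66,8.28) (-3.25,0.10) (-1.54,-0.33)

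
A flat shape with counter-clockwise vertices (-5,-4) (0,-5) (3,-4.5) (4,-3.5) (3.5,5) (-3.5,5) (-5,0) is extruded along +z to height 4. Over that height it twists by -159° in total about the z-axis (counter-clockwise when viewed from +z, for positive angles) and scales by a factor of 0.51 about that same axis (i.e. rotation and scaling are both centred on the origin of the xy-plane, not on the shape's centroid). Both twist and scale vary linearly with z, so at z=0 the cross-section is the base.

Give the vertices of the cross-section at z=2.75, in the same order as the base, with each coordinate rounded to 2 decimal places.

Cross-section at z=2.75: (-1.41,4.01) (-3.13,1.10) (-3.47,-0.89) (-3.07,-1.74) (2.36,-3.29) (3.90,1.09) (1.10,3.13)

t = z/height = 2.75/4 = 0.6875
s = 1 + (scale-1)·z/height = 1 + (0.51-1)·2.75/4 = 0.663125
θ = twist·z/height = -159°·2.75/4 = -109.3125° = -1.907863 rad
cos θ = -0.330720, sin θ = -0.943729 (intermediates below are computed at full precision and shown rounded to 5 d.p.)
v1: (-5,-4) → rotate → (-2.12131,6.04153) → ×s → (-1.40670,4.00629) → (-1.41,4.01)
v2: (0,-5) → rotate → (-4.71864,1.65360) → ×s → (-3.12905,1.09654) → (-3.13,1.10)
v3: (3,-4.5) → rotate → (-5.23894,-1.34295) → ×s → (-3.47407,-0.89054) → (-3.47,-0.89)
v4: (4,-3.5) → rotate → (-4.62593,-2.61739) → ×s → (-3.06757,-1.73566) → (-3.07,-1.74)
v5: (3.5,5) → rotate → (3.56112,-4.95665) → ×s → (2.36147,-3.28688) → (2.36,-3.29)
v6: (-3.5,5) → rotate → (5.87617,1.64945) → ×s → (3.89663,1.09379) → (3.90,1.09)
v7: (-5,0) → rotate → (1.65360,4.71864) → ×s → (1.09654,3.12905) → (1.10,3.13)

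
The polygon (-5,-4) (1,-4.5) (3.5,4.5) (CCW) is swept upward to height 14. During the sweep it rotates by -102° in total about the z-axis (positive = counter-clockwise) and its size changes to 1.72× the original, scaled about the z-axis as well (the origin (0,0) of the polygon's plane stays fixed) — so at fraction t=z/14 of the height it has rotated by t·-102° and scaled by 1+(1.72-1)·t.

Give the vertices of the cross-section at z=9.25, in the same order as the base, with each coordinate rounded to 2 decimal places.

t = z/height = 9.25/14 = 0.660714
s = 1 + (scale-1)·z/height = 1 + (1.72-1)·9.25/14 = 1.475714
θ = twist·z/height = -102°·9.25/14 = -67.3929° = -1.176227 rad
cos θ = 0.384410, sin θ = -0.923162 (intermediates below are computed at full precision and shown rounded to 5 d.p.)
v1: (-5,-4) → rotate → (-5.61470,3.07817) → ×s → (-8.28569,4.54250) → (-8.29,4.54)
v2: (1,-4.5) → rotate → (-3.76982,-2.65301) → ×s → (-5.56318,-3.91508) → (-5.56,-3.92)
v3: (3.5,4.5) → rotate → (5.49967,-1.50122) → ×s → (8.11594,-2.21537) → (8.12,-2.22)

Cross-section at z=9.25: (-8.29,4.54) (-5.56,-3.92) (8.12,-2.22)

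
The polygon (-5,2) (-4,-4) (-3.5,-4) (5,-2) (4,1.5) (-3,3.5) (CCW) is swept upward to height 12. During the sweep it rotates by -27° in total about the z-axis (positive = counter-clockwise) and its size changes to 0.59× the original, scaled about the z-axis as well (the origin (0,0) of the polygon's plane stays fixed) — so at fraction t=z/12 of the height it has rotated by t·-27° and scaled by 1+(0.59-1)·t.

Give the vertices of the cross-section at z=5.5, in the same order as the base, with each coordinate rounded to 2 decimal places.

t = z/height = 5.5/12 = 0.458333
s = 1 + (scale-1)·z/height = 1 + (0.59-1)·5.5/12 = 0.812083
θ = twist·z/height = -27°·5.5/12 = -12.3750° = -0.215984 rad
cos θ = 0.976766, sin θ = -0.214309 (intermediates below are computed at full precision and shown rounded to 5 d.p.)
v1: (-5,2) → rotate → (-4.45521,3.02508) → ×s → (-3.61800,2.45662) → (-3.62,2.46)
v2: (-4,-4) → rotate → (-4.76430,-3.04983) → ×s → (-3.86901,-2.47671) → (-3.87,-2.48)
v3: (-3.5,-4) → rotate → (-4.27592,-3.15698) → ×s → (-3.47240,-2.56373) → (-3.47,-2.56)
v4: (5,-2) → rotate → (4.45521,-3.02508) → ×s → (3.61800,-2.45662) → (3.62,-2.46)
v5: (4,1.5) → rotate → (4.22853,0.60791) → ×s → (3.43392,0.49368) → (3.43,0.49)
v6: (-3,3.5) → rotate → (-2.18022,4.06161) → ×s → (-1.77052,3.29836) → (-1.77,3.30)

Cross-section at z=5.5: (-3.62,2.46) (-3.87,-2.48) (-3.47,-2.56) (3.62,-2.46) (3.43,0.49) (-1.77,3.30)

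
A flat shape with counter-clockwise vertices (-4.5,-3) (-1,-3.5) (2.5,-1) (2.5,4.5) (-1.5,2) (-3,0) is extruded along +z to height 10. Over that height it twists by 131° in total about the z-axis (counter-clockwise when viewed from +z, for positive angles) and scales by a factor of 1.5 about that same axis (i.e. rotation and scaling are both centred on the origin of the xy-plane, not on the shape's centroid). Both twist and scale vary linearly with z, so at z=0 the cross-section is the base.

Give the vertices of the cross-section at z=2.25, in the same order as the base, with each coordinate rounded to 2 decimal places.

Cross-section at z=2.25: (-2.72,-5.37) (0.95,-3.94) (2.97,0.40) (-0.04,5.73) (-2.55,1.12) (-2.91,-1.64)

t = z/height = 2.25/10 = 0.225
s = 1 + (scale-1)·z/height = 1 + (1.5-1)·2.25/10 = 1.112500
θ = twist·z/height = 131°·2.25/10 = 29.4750° = 0.514436 rad
cos θ = 0.870570, sin θ = 0.492044 (intermediates below are computed at full precision and shown rounded to 5 d.p.)
v1: (-4.5,-3) → rotate → (-2.44144,-4.82591) → ×s → (-2.71610,-5.36882) → (-2.72,-5.37)
v2: (-1,-3.5) → rotate → (0.85158,-3.53904) → ×s → (0.94739,-3.93718) → (0.95,-3.94)
v3: (2.5,-1) → rotate → (2.66847,0.35954) → ×s → (2.96867,0.39999) → (2.97,0.40)
v4: (2.5,4.5) → rotate → (-0.03777,5.14768) → ×s → (-0.04202,5.72679) → (-0.04,5.73)
v5: (-1.5,2) → rotate → (-2.28994,1.00308) → ×s → (-2.54756,1.11592) → (-2.55,1.12)
v6: (-3,0) → rotate → (-2.61171,-1.47613) → ×s → (-2.90553,-1.64220) → (-2.91,-1.64)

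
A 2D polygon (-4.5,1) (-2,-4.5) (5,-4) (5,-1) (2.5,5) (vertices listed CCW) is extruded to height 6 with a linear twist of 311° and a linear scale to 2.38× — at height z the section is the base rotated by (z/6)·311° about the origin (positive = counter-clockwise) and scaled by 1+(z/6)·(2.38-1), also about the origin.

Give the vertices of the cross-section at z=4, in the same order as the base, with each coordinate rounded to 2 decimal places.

Cross-section at z=4: (8.56,2.26) (-0.56,9.44) (-12.05,2.41) (-9.41,-2.70) (0.14,-10.73)

t = z/height = 4/6 = 0.666667
s = 1 + (scale-1)·z/height = 1 + (2.38-1)·4/6 = 1.920000
θ = twist·z/height = 311°·4/6 = 207.3333° = 3.618649 rad
cos θ = -0.888350, sin θ = -0.459166 (intermediates below are computed at full precision and shown rounded to 5 d.p.)
v1: (-4.5,1) → rotate → (4.45674,1.17790) → ×s → (8.55695,2.26157) → (8.56,2.26)
v2: (-2,-4.5) → rotate → (-0.28955,4.91591) → ×s → (-0.55593,9.43855) → (-0.56,9.44)
v3: (5,-4) → rotate → (-6.27842,1.25757) → ×s → (-12.05456,2.41453) → (-12.05,2.41)
v4: (5,-1) → rotate → (-4.90092,-1.40748) → ×s → (-9.40976,-2.70237) → (-9.41,-2.70)
v5: (2.5,5) → rotate → (0.07496,-5.58967) → ×s → (0.14392,-10.73216) → (0.14,-10.73)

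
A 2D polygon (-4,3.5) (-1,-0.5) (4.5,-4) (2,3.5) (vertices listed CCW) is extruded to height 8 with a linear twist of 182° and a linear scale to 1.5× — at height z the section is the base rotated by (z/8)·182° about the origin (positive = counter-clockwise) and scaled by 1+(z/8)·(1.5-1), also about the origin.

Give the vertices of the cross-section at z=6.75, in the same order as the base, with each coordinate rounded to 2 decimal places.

Cross-section at z=6.75: (2.88,-6.99) (1.59,0.00) (-3.20,7.94) (-4.76,-3.19)

t = z/height = 6.75/8 = 0.84375
s = 1 + (scale-1)·z/height = 1 + (1.5-1)·6.75/8 = 1.421875
θ = twist·z/height = 182°·6.75/8 = 153.5625° = 2.680171 rad
cos θ = -0.895421, sin θ = 0.445221 (intermediates below are computed at full precision and shown rounded to 5 d.p.)
v1: (-4,3.5) → rotate → (2.02341,-4.91486) → ×s → (2.87703,-6.98831) → (2.88,-6.99)
v2: (-1,-0.5) → rotate → (1.11803,0.00249) → ×s → (1.58970,0.00354) → (1.59,0.00)
v3: (4.5,-4) → rotate → (-2.24851,5.58518) → ×s → (-3.19710,7.94143) → (-3.20,7.94)
v4: (2,3.5) → rotate → (-3.34912,-2.24353) → ×s → (-4.76202,-3.19002) → (-4.76,-3.19)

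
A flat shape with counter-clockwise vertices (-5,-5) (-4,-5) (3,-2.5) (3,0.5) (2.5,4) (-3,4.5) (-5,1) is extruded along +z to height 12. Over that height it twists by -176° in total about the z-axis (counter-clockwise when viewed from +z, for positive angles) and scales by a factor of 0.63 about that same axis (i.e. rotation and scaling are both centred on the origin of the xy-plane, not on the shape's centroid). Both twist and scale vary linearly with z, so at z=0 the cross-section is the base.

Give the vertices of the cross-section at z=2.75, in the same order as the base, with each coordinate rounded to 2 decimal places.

t = z/height = 2.75/12 = 0.229167
s = 1 + (scale-1)·z/height = 1 + (0.63-1)·2.75/12 = 0.915208
θ = twist·z/height = -176°·2.75/12 = -40.3333° = -0.703949 rad
cos θ = 0.762292, sin θ = -0.647233 (intermediates below are computed at full precision and shown rounded to 5 d.p.)
v1: (-5,-5) → rotate → (-7.04763,-0.57529) → ×s → (-6.45005,-0.52651) → (-6.45,-0.53)
v2: (-4,-5) → rotate → (-6.28533,-1.22253) → ×s → (-5.75239,-1.11887) → (-5.75,-1.12)
v3: (3,-2.5) → rotate → (0.66879,-3.84743) → ×s → (0.61208,-3.52120) → (0.61,-3.52)
v4: (3,0.5) → rotate → (2.61049,-1.56055) → ×s → (2.38914,-1.42823) → (2.39,-1.43)
v5: (2.5,4) → rotate → (4.49466,1.43108) → ×s → (4.11355,1.30974) → (4.11,1.31)
v6: (-3,4.5) → rotate → (0.62567,5.37201) → ×s → (0.57262,4.91651) → (0.57,4.92)
v7: (-5,1) → rotate → (-3.16423,3.99846) → ×s → (-2.89593,3.65942) → (-2.90,3.66)

Cross-section at z=2.75: (-6.45,-0.53) (-5.75,-1.12) (0.61,-3.52) (2.39,-1.43) (4.11,1.31) (0.57,4.92) (-2.90,3.66)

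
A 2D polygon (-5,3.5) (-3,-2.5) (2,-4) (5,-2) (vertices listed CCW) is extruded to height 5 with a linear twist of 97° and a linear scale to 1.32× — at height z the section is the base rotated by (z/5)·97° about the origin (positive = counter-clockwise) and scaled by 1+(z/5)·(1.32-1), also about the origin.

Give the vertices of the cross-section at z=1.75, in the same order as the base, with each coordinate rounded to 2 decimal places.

Cross-section at z=1.75: (-6.79,0.12) (-1.21,-4.17) (4.33,-2.45) (5.85,1.26)

t = z/height = 1.75/5 = 0.35
s = 1 + (scale-1)·z/height = 1 + (1.32-1)·1.75/5 = 1.112000
θ = twist·z/height = 97°·1.75/5 = 33.9500° = 0.592539 rad
cos θ = 0.829525, sin θ = 0.558469 (intermediates below are computed at full precision and shown rounded to 5 d.p.)
v1: (-5,3.5) → rotate → (-6.10227,0.11099) → ×s → (-6.78572,0.12342) → (-6.79,0.12)
v2: (-3,-2.5) → rotate → (-1.09240,-3.74922) → ×s → (-1.21475,-4.16913) → (-1.21,-4.17)
v3: (2,-4) → rotate → (3.89293,-2.20116) → ×s → (4.32894,-2.44769) → (4.33,-2.45)
v4: (5,-2) → rotate → (5.26456,1.13330) → ×s → (5.85420,1.26022) → (5.85,1.26)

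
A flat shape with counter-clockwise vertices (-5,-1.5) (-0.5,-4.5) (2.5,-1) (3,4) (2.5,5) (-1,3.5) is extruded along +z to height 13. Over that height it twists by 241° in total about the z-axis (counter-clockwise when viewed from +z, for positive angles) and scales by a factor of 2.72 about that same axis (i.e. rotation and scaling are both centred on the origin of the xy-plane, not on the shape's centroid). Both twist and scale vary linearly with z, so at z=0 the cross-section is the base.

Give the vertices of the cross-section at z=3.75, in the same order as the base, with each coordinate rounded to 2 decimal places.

Cross-section at z=3.75: (-0.52,-7.79) (6.05,-3.06) (2.71,2.98) (-4.04,6.30) (-5.70,6.12) (-5.43,0.43)

t = z/height = 3.75/13 = 0.288462
s = 1 + (scale-1)·z/height = 1 + (2.72-1)·3.75/13 = 1.496154
θ = twist·z/height = 241°·3.75/13 = 69.5192° = 1.213339 rad
cos θ = 0.349893, sin θ = 0.936790 (intermediates below are computed at full precision and shown rounded to 5 d.p.)
v1: (-5,-1.5) → rotate → (-0.34428,-5.20879) → ×s → (-0.51510,-7.79315) → (-0.52,-7.79)
v2: (-0.5,-4.5) → rotate → (4.04061,-2.04291) → ×s → (6.04537,-3.05651) → (6.05,-3.06)
v3: (2.5,-1) → rotate → (1.81152,1.99208) → ×s → (2.71032,2.98046) → (2.71,2.98)
v4: (3,4) → rotate → (-2.69748,4.20994) → ×s → (-4.03584,6.29872) → (-4.04,6.30)
v5: (2.5,5) → rotate → (-3.80922,4.09144) → ×s → (-5.69917,6.12142) → (-5.70,6.12)
v6: (-1,3.5) → rotate → (-3.62866,0.28784) → ×s → (-5.42903,0.43065) → (-5.43,0.43)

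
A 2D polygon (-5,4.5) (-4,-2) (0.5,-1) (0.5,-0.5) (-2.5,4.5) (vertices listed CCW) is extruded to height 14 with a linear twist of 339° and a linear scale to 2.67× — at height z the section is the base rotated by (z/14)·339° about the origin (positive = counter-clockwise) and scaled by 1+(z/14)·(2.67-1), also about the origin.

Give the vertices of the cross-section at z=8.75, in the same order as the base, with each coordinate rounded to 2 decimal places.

t = z/height = 8.75/14 = 0.625
s = 1 + (scale-1)·z/height = 1 + (2.67-1)·8.75/14 = 2.043750
θ = twist·z/height = 339°·8.75/14 = 211.8750° = 3.697916 rad
cos θ = -0.849202, sin θ = -0.528068 (intermediates below are computed at full precision and shown rounded to 5 d.p.)
v1: (-5,4.5) → rotate → (6.62232,-1.18107) → ×s → (13.53436,-2.41381) → (13.53,-2.41)
v2: (-4,-2) → rotate → (2.34067,3.81068) → ×s → (4.78375,7.78807) → (4.78,7.79)
v3: (0.5,-1) → rotate → (-0.95267,0.58517) → ×s → (-1.94702,1.19594) → (-1.95,1.20)
v4: (0.5,-0.5) → rotate → (-0.68864,0.16057) → ×s → (-1.40740,0.32816) → (-1.41,0.33)
v5: (-2.5,4.5) → rotate → (4.49931,-2.50124) → ×s → (9.19547,-5.11191) → (9.20,-5.11)

Cross-section at z=8.75: (13.53,-2.41) (4.78,7.79) (-1.95,1.20) (-1.41,0.33) (9.20,-5.11)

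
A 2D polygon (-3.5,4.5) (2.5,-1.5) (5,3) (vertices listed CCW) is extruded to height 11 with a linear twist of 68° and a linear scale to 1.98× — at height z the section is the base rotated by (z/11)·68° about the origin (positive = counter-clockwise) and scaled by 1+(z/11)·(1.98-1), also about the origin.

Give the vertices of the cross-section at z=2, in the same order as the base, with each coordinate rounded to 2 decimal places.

t = z/height = 2/11 = 0.181818
s = 1 + (scale-1)·z/height = 1 + (1.98-1)·2/11 = 1.178182
θ = twist·z/height = 68°·2/11 = 12.3636° = 0.215786 rad
cos θ = 0.976808, sin θ = 0.214115 (intermediates below are computed at full precision and shown rounded to 5 d.p.)
v1: (-3.5,4.5) → rotate → (-4.38235,3.64623) → ×s → (-5.16320,4.29593) → (-5.16,4.30)
v2: (2.5,-1.5) → rotate → (2.76319,-0.92992) → ×s → (3.25554,-1.09562) → (3.26,-1.10)
v3: (5,3) → rotate → (4.24170,4.00100) → ×s → (4.99749,4.71391) → (5.00,4.71)

Cross-section at z=2: (-5.16,4.30) (3.26,-1.10) (5.00,4.71)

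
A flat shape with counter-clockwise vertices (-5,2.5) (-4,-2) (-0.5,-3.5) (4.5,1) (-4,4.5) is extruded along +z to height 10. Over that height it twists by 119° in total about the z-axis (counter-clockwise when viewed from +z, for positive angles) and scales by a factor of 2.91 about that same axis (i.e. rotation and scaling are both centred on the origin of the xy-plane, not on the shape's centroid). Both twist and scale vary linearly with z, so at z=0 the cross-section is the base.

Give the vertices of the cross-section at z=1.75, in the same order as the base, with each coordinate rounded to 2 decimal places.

t = z/height = 1.75/10 = 0.175
s = 1 + (scale-1)·z/height = 1 + (2.91-1)·1.75/10 = 1.334250
θ = twist·z/height = 119°·1.75/10 = 20.8250° = 0.363465 rad
cos θ = 0.934671, sin θ = 0.355515 (intermediates below are computed at full precision and shown rounded to 5 d.p.)
v1: (-5,2.5) → rotate → (-5.56214,0.55910) → ×s → (-7.42129,0.74598) → (-7.42,0.75)
v2: (-4,-2) → rotate → (-3.02765,-3.29140) → ×s → (-4.03965,-4.39155) → (-4.04,-4.39)
v3: (-0.5,-3.5) → rotate → (0.77697,-3.44910) → ×s → (1.03667,-4.60197) → (1.04,-4.60)
v4: (4.5,1) → rotate → (3.85050,2.53449) → ×s → (5.13753,3.38164) → (5.14,3.38)
v5: (-4,4.5) → rotate → (-5.33850,2.78396) → ×s → (-7.12289,3.71450) → (-7.12,3.71)

Cross-section at z=1.75: (-7.42,0.75) (-4.04,-4.39) (1.04,-4.60) (5.14,3.38) (-7.12,3.71)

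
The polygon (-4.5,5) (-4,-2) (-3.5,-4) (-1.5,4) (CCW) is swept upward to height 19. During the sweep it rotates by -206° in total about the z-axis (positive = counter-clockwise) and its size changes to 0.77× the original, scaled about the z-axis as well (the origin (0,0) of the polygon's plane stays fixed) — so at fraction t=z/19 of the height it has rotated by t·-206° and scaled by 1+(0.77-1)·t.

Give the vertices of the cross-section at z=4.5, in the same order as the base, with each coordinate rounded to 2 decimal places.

Cross-section at z=4.5: (0.75,6.32) (-3.91,1.60) (-5.03,0.00) (1.91,3.56)

t = z/height = 4.5/19 = 0.236842
s = 1 + (scale-1)·z/height = 1 + (0.77-1)·4.5/19 = 0.945526
θ = twist·z/height = -206°·4.5/19 = -48.7895° = -0.851537 rad
cos θ = 0.658828, sin θ = -0.752294 (intermediates below are computed at full precision and shown rounded to 5 d.p.)
v1: (-4.5,5) → rotate → (0.79674,6.67946) → ×s → (0.75334,6.31561) → (0.75,6.32)
v2: (-4,-2) → rotate → (-4.13990,1.69152) → ×s → (-3.91438,1.59938) → (-3.91,1.60)
v3: (-3.5,-4) → rotate → (-5.31507,-0.00228) → ×s → (-5.02554,-0.00216) → (-5.03,0.00)
v4: (-1.5,4) → rotate → (2.02093,3.76375) → ×s → (1.91085,3.55873) → (1.91,3.56)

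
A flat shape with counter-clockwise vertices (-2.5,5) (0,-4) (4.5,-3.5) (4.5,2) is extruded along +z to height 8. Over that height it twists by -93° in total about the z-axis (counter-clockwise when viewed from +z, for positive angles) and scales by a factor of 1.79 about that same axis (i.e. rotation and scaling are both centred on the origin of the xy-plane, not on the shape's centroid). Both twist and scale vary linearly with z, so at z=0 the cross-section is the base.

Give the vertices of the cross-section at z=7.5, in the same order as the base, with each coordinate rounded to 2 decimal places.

Cross-section at z=7.5: (8.48,4.77) (-6.95,-0.34) (-5.70,-8.12) (3.86,-7.65)

t = z/height = 7.5/8 = 0.9375
s = 1 + (scale-1)·z/height = 1 + (1.79-1)·7.5/8 = 1.740625
θ = twist·z/height = -93°·7.5/8 = -87.1875° = -1.521709 rad
cos θ = 0.049068, sin θ = -0.998795 (intermediates below are computed at full precision and shown rounded to 5 d.p.)
v1: (-2.5,5) → rotate → (4.87131,2.74233) → ×s → (8.47912,4.77336) → (8.48,4.77)
v2: (0,-4) → rotate → (-3.99518,-0.19627) → ×s → (-6.95411,-0.34163) → (-6.95,-0.34)
v3: (4.5,-3.5) → rotate → (-3.27498,-4.66632) → ×s → (-5.70051,-8.12231) → (-5.70,-8.12)
v4: (4.5,2) → rotate → (2.21840,-4.39644) → ×s → (3.86139,-7.65256) → (3.86,-7.65)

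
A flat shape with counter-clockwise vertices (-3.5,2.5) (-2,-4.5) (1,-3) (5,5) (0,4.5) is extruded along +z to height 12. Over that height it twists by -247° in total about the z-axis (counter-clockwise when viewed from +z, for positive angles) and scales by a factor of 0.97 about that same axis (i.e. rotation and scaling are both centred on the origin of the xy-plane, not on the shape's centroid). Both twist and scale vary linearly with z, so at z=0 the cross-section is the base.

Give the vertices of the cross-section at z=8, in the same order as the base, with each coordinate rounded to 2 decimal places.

t = z/height = 8/12 = 0.666667
s = 1 + (scale-1)·z/height = 1 + (0.97-1)·8/12 = 0.980000
θ = twist·z/height = -247°·8/12 = -164.6667° = -2.873976 rad
cos θ = -0.964404, sin θ = -0.264434 (intermediates below are computed at full precision and shown rounded to 5 d.p.)
v1: (-3.5,2.5) → rotate → (4.03650,-1.48549) → ×s → (3.95577,-1.45578) → (3.96,-1.46)
v2: (-2,-4.5) → rotate → (0.73885,4.86869) → ×s → (0.72408,4.77131) → (0.72,4.77)
v3: (1,-3) → rotate → (-1.75771,2.62878) → ×s → (-1.72255,2.57620) → (-1.72,2.58)
v4: (5,5) → rotate → (-3.49985,-6.14419) → ×s → (-3.42985,-6.02131) → (-3.43,-6.02)
v5: (0,4.5) → rotate → (1.18995,-4.33982) → ×s → (1.16615,-4.25302) → (1.17,-4.25)

Cross-section at z=8: (3.96,-1.46) (0.72,4.77) (-1.72,2.58) (-3.43,-6.02) (1.17,-4.25)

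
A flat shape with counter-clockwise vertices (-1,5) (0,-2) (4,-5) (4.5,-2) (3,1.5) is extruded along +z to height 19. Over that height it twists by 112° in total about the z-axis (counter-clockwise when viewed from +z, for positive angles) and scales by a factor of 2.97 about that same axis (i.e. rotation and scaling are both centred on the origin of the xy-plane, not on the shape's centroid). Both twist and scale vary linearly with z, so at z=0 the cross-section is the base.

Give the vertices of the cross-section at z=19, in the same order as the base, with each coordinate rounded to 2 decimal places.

Cross-section at z=19: (-12.66,-8.32) (5.51,2.23) (9.32,16.58) (0.50,14.62) (-7.47,6.59)

t = z/height = 19/19 = 1
s = 1 + (scale-1)·z/height = 1 + (2.97-1)·19/19 = 2.970000
θ = twist·z/height = 112°·19/19 = 112.0000° = 1.954769 rad
cos θ = -0.374607, sin θ = 0.927184 (intermediates below are computed at full precision and shown rounded to 5 d.p.)
v1: (-1,5) → rotate → (-4.26131,-2.80022) → ×s → (-12.65610,-8.31664) → (-12.66,-8.32)
v2: (0,-2) → rotate → (1.85437,0.74921) → ×s → (5.50747,2.22516) → (5.51,2.23)
v3: (4,-5) → rotate → (3.13749,5.58177) → ×s → (9.31835,16.57785) → (9.32,16.58)
v4: (4.5,-2) → rotate → (0.16864,4.92154) → ×s → (0.50085,14.61698) → (0.50,14.62)
v5: (3,1.5) → rotate → (-2.51460,2.21964) → ×s → (-7.46835,6.59234) → (-7.47,6.59)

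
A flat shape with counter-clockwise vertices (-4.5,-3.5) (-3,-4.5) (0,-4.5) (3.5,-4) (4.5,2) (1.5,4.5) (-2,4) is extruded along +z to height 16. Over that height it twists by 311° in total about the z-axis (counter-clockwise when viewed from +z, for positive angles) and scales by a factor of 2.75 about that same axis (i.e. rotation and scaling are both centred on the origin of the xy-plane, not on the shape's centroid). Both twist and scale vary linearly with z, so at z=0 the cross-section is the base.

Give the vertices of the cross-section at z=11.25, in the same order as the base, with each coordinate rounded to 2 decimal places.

Cross-section at z=11.25: (2.96,12.37) (-1.05,12.02) (-6.27,7.84) (-11.67,2.09) (-5.05,-9.75) (3.66,-9.93) (9.06,-4.18)

t = z/height = 11.25/16 = 0.703125
s = 1 + (scale-1)·z/height = 1 + (2.75-1)·11.25/16 = 2.230469
θ = twist·z/height = 311°·11.25/16 = 218.6719° = 3.816544 rad
cos θ = -0.780737, sin θ = -0.624859 (intermediates below are computed at full precision and shown rounded to 5 d.p.)
v1: (-4.5,-3.5) → rotate → (1.32631,5.54445) → ×s → (2.95829,12.36672) → (2.96,12.37)
v2: (-3,-4.5) → rotate → (-0.46966,5.38790) → ×s → (-1.04755,12.01753) → (-1.05,12.02)
v3: (0,-4.5) → rotate → (-2.81187,3.51332) → ×s → (-6.27178,7.83634) → (-6.27,7.84)
v4: (3.5,-4) → rotate → (-5.23202,0.93594) → ×s → (-11.66985,2.08759) → (-11.67,2.09)
v5: (4.5,2) → rotate → (-2.26360,-4.37334) → ×s → (-5.04889,-9.75460) → (-5.05,-9.75)
v6: (1.5,4.5) → rotate → (1.64076,-4.45061) → ×s → (3.65967,-9.92694) → (3.66,-9.93)
v7: (-2,4) → rotate → (4.06091,-1.87323) → ×s → (9.05774,-4.17818) → (9.06,-4.18)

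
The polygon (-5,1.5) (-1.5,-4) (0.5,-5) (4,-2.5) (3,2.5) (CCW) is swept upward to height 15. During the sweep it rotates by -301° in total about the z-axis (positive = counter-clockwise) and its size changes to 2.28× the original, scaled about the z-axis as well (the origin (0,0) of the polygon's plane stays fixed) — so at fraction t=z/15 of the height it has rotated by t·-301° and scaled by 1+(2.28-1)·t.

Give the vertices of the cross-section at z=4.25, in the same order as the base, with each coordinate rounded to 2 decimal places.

Cross-section at z=4.25: (1.48,6.96) (-5.60,1.59) (-6.73,-1.24) (-2.95,-5.71) (3.73,-3.79)

t = z/height = 4.25/15 = 0.283333
s = 1 + (scale-1)·z/height = 1 + (2.28-1)·4.25/15 = 1.362667
θ = twist·z/height = -301°·4.25/15 = -85.2833° = -1.488475 rad
cos θ = 0.082228, sin θ = -0.996614 (intermediates below are computed at full precision and shown rounded to 5 d.p.)
v1: (-5,1.5) → rotate → (1.08378,5.10641) → ×s → (1.47683,6.95833) → (1.48,6.96)
v2: (-1.5,-4) → rotate → (-4.10980,1.16601) → ×s → (-5.60028,1.58888) → (-5.60,1.59)
v3: (0.5,-5) → rotate → (-4.94195,-0.90945) → ×s → (-6.73424,-1.23928) → (-6.73,-1.24)
v4: (4,-2.5) → rotate → (-2.16262,-4.19203) → ×s → (-2.94693,-5.71233) → (-2.95,-5.71)
v5: (3,2.5) → rotate → (2.73822,-2.78427) → ×s → (3.73128,-3.79403) → (3.73,-3.79)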